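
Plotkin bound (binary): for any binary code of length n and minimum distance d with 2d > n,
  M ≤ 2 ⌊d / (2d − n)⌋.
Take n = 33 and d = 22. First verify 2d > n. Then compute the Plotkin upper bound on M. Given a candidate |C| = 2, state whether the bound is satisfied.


Plotkin bound M ≤ 4; given |C| = 2 ≤ bound (satisfied).

Check applicability: 2d = 44, n = 33.
2d − n = 11 > 0, so Plotkin applies.
Compute d/(2d−n) = 22/11 ≈ 2.0000.
⌊d/(2d−n)⌋ = 2.
Plotkin bound: M ≤ 2·2 = 4.
Given |C| = 2, check: satisfied.
This |C| is below the Plotkin bound.


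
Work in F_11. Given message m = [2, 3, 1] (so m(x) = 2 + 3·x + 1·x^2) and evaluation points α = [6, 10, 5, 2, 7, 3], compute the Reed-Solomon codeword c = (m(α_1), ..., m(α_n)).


c = [1, 0, 9, 1, 6, 9]

Message polynomial: m(x) = 2 + 3·x + 1·x^2 (mod 11).
For each evaluation point α_i, compute m(α_i) mod 11:
  α_1 = 6: Horner steps 1 → 9 → 1, so m(6) = 1.
  α_2 = 10: Horner steps 1 → 2 → 0, so m(10) = 0.
  α_3 = 5: Horner steps 1 → 8 → 9, so m(5) = 9.
  α_4 = 2: Horner steps 1 → 5 → 1, so m(2) = 1.
  α_5 = 7: Horner steps 1 → 10 → 6, so m(7) = 6.
  α_6 = 3: Horner steps 1 → 6 → 9, so m(3) = 9.
Codeword c = [1, 0, 9, 1, 6, 9] ∈ F_11^6.


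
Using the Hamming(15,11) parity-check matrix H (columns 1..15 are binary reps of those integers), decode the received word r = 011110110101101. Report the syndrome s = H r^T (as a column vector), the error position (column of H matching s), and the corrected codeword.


s = (1, 0, 1, 1)^T, error position = 11, corrected codeword c = 011110110111101

Compute s = H r^T mod 2 one row at a time:
  s_1 = 1 + 0 + 1 + 0 + 1 + 1 + 0 + 1 = 5 ≡ 1 (mod 2).
  s_2 = 1 + 1 + 0 + 1 + 1 + 1 + 0 + 1 = 6 ≡ 0 (mod 2).
  s_3 = 1 + 1 + 0 + 1 + 1 + 0 + 0 + 1 = 5 ≡ 1 (mod 2).
  s_4 = 0 + 1 + 1 + 1 + 0 + 0 + 1 + 1 = 5 ≡ 1 (mod 2).
s = (1, 0, 1, 1)^T — this equals column 11 of H (binary 1011), so error is at position 11.
Correct: flip bit 11 of r = 011110110101101 to get c = 011110110111101.


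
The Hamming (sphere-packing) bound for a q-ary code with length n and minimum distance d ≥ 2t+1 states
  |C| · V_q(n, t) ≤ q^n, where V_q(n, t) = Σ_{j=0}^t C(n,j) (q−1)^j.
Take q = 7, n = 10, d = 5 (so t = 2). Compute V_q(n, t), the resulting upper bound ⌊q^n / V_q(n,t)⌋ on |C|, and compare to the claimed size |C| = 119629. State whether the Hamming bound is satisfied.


V_q(n, t) = 1681, q^n = 282475249, Hamming bound = 168040, |C| = 119629 ≤ bound (satisfied).

Step 1: Compute V_q(n, t) = Σ_{j=0}^2 C(n, j) (q−1)^j.
  j = 0: C(10,0)·(6)^0 = 1·1 = 1.
  j = 1: C(10,1)·(6)^1 = 10·6 = 60.
  j = 2: C(10,2)·(6)^2 = 45·36 = 1620.
  V_q(n, t) = 1 + 60 + 1620 = 1681.
Step 2: q^n = 7^10 = 282475249.
Step 3: Hamming bound ⌊q^n / V_q(n,t)⌋ = ⌊282475249/1681⌋ = 168040.
Step 4: Compare |C| = 119629 to 168040: satisfied.
The claimed |C| lies below the Hamming bound.


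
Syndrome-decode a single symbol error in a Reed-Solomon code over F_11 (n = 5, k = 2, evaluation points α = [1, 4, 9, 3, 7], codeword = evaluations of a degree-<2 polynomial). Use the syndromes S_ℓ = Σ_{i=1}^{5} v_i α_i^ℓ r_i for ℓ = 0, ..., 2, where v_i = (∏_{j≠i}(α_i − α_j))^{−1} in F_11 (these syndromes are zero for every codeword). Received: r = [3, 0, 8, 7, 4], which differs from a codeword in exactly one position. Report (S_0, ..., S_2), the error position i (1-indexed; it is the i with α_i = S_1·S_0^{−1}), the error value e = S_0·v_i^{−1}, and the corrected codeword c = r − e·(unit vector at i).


S = (2, 8, 10), error at position 2, error magnitude e = 2, c = [3, 9, 8, 7, 4].

Step 1: column multipliers v_i = (∏_{j≠i}(α_i − α_j))^{−1} mod 11.
  i = 1 (α = 1): (1−4)(1−9)(1−3)(1−7) = (−3)·(−8)·(−2)·(−6) = 288 ≡ 2, so v_1 = 2^{−1} = 6 (mod 11).
  i = 2 (α = 4): (4−1)(4−9)(4−3)(4−7) = 3·(−5)·1·(−3) = 45 ≡ 1, so v_2 = 1^{−1} = 1 (mod 11).
  i = 3 (α = 9): (9−1)(9−4)(9−3)(9−7) = 8·5·6·2 = 480 ≡ 7, so v_3 = 7^{−1} = 8 (mod 11).
  i = 4 (α = 3): (3−1)(3−4)(3−9)(3−7) = 2·(−1)·(−6)·(−4) = −48 ≡ 7, so v_4 = 7^{−1} = 8 (mod 11).
  i = 5 (α = 7): (7−1)(7−4)(7−9)(7−3) = 6·3·(−2)·4 = −144 ≡ 10, so v_5 = 10^{−1} = 10 (mod 11).
  v = [6, 1, 8, 8, 10].
Step 2: syndromes of r = [3, 0, 8, 7, 4] (all sums mod 11).
  S_0 = Σ v_i r_i = 6·3 + 1·0 + 8·8 + 8·7 + 10·4 = 178 ≡ 2.
  S_1 = Σ v_i α_i r_i = 6·1·3 + 1·4·0 + 8·9·8 + 8·3·7 + 10·7·4 = 1042 ≡ 8.
  α_i^2 mod 11 = [1, 5, 4, 9, 5].
  S_2 = Σ v_i α_i^2 r_i = 6·1·3 + 1·5·0 + 8·4·8 + 8·9·7 + 10·5·4 = 978 ≡ 10.
  S = (2, 8, 10) ≠ 0, so r is not a codeword (an error is present).
Step 3: locate the error. For a single error e at position i, S_ℓ = v_i·e·α_i^ℓ, so α_err = S_1/S_0.
  S_0^{−1} = 2^{−1} = 6 (mod 11), so α_err = 8·6 = 48 ≡ 4 = α_2. Error position i = 2.
  Consistency check: S_2/S_1 = 10·7 = 70 ≡ 4 = α_err ✓ (single-error assumption holds).
Step 4: error magnitude e = S_0/v_2 = S_0·∏_{j≠2}(α_2 − α_j) = 2·1 = 2 ≡ 2 (mod 11).
Step 5: correct position 2: c_2 = r_2 − e = 0 − 2 ≡ 9 (mod 11). Hence c = [3, 9, 8, 7, 4].
  Check: interpolating c through the α_i gives m(x) = 1 + 2·x (degree < 2) with m(α_i) = c_i for every i, so c is indeed a codeword.


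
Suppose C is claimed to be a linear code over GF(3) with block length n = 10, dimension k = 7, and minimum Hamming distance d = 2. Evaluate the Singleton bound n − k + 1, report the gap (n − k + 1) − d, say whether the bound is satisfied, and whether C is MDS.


Singleton RHS = n − k + 1 = 4, slack = 2, bound satisfied, not MDS.

Singleton bound: d ≤ n − k + 1.
Here n = 10, k = 7, so n − k + 1 = 4.
Given d = 2, check d ≤ 4: YES.
Slack = (n − k + 1) − d = 2.
The code is NOT MDS (slack = 2 > 0).
Description: the claimed parameters are [10, 7, 2]_3; such a code would be non-MDS.


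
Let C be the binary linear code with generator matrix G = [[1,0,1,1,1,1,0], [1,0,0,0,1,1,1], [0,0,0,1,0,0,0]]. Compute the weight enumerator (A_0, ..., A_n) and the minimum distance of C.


Weight distribution: A_0 = 1, A_1 = 1, A_2 = 1, A_3 = 1, A_4 = 2, A_5 = 2. Minimum distance d = 1.

Enumerate all 2^3 = 8 messages m ∈ F_2^3.
For each, compute codeword c = mG in F_2^7, then tally its weight.
  m = 000 → c = 0000000, weight = 0.
  m = 100 → c = 1011110, weight = 5.
  m = 010 → c = 1000111, weight = 4.
  m = 110 → c = 0011001, weight = 3.
  m = 001 → c = 0001000, weight = 1.
  m = 101 → c = 1010110, weight = 4.
  m = 011 → c = 1001111, weight = 5.
  m = 111 → c = 0010001, weight = 2.
Tally weights:
  weight 0: 1 codewords.
  weight 1: 1 codewords.
  weight 2: 1 codewords.
  weight 3: 1 codewords.
  weight 4: 2 codewords.
  weight 5: 2 codewords.
Minimum distance d = smallest w > 0 with A_w > 0 = 1.
Sanity: Σ A_w = 8 = 2^3 = 8 ✓.


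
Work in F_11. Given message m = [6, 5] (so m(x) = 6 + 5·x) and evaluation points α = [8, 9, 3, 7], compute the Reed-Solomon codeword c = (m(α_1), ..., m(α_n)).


c = [2, 7, 10, 8]

Message polynomial: m(x) = 6 + 5·x (mod 11).
For each evaluation point α_i, compute m(α_i) mod 11:
  α_1 = 8: Horner steps 5 → 2, so m(8) = 2.
  α_2 = 9: Horner steps 5 → 7, so m(9) = 7.
  α_3 = 3: Horner steps 5 → 10, so m(3) = 10.
  α_4 = 7: Horner steps 5 → 8, so m(7) = 8.
Codeword c = [2, 7, 10, 8] ∈ F_11^4.


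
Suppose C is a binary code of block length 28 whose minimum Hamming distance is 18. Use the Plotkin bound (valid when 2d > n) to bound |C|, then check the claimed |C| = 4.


Plotkin bound M ≤ 4; given |C| = 4 ≤ bound (satisfied).

Check applicability: 2d = 36, n = 28.
2d − n = 8 > 0, so Plotkin applies.
Compute d/(2d−n) = 18/8 ≈ 2.2500.
⌊d/(2d−n)⌋ = 2.
Plotkin bound: M ≤ 2·2 = 4.
Given |C| = 4, check: satisfied.
This |C| is at the Plotkin bound.


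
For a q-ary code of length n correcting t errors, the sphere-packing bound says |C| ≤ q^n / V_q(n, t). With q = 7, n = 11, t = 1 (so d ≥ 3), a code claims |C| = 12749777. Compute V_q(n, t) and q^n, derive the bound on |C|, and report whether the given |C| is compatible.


V_q(n, t) = 67, q^n = 1977326743, Hamming bound = 29512339, |C| = 12749777 ≤ bound (satisfied).

Step 1: Compute V_q(n, t) = Σ_{j=0}^1 C(n, j) (q−1)^j.
  j = 0: C(11,0)·(6)^0 = 1·1 = 1.
  j = 1: C(11,1)·(6)^1 = 11·6 = 66.
  V_q(n, t) = 1 + 66 = 67.
Step 2: q^n = 7^11 = 1977326743.
Step 3: Hamming bound ⌊q^n / V_q(n,t)⌋ = ⌊1977326743/67⌋ = 29512339.
Step 4: Compare |C| = 12749777 to 29512339: satisfied.
The claimed |C| lies below the Hamming bound.


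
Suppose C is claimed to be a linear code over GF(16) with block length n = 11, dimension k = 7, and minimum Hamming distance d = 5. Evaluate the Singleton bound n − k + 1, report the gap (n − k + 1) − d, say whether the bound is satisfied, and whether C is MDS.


Singleton RHS = n − k + 1 = 5, slack = 0, bound satisfied, MDS.

Singleton bound: d ≤ n − k + 1.
Here n = 11, k = 7, so n − k + 1 = 5.
Given d = 5, check d ≤ 5: YES.
Slack = (n − k + 1) − d = 0.
The code is MDS (slack = 0).
Description: the claimed parameters are [11, 7, 5]_16; such a code would be MDS (meets Singleton bound).


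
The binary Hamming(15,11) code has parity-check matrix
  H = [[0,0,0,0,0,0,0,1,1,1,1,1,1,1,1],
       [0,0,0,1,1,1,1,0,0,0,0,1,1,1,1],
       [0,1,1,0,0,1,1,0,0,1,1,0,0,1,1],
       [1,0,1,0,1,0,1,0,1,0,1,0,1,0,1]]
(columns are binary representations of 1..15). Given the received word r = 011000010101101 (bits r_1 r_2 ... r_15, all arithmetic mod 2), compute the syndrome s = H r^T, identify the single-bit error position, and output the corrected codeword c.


s = (1, 1, 0, 1)^T, error position = 13, corrected codeword c = 011000010101001

Compute s = H r^T mod 2 one row at a time:
  s_1 = 1 + 0 + 1 + 0 + 1 + 1 + 0 + 1 = 5 ≡ 1 (mod 2).
  s_2 = 0 + 0 + 0 + 0 + 1 + 1 + 0 + 1 = 3 ≡ 1 (mod 2).
  s_3 = 1 + 1 + 0 + 0 + 1 + 0 + 0 + 1 = 4 ≡ 0 (mod 2).
  s_4 = 0 + 1 + 0 + 0 + 0 + 0 + 1 + 1 = 3 ≡ 1 (mod 2).
s = (1, 1, 0, 1)^T — this equals column 13 of H (binary 1101), so error is at position 13.
Correct: flip bit 13 of r = 011000010101101 to get c = 011000010101001.


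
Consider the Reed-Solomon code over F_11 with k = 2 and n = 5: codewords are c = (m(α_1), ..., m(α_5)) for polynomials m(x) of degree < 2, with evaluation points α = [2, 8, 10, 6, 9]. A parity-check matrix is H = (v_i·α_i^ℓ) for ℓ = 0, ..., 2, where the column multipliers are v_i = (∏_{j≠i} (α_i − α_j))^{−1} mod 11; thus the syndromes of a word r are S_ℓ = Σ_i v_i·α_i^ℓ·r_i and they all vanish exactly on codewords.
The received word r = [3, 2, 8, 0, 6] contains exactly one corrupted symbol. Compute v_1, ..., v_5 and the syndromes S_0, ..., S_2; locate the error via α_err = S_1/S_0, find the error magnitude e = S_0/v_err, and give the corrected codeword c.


S = (10, 3, 2), error at position 2, error magnitude e = 9, c = [3, 4, 8, 0, 6].

Step 1: column multipliers v_i = (∏_{j≠i}(α_i − α_j))^{−1} mod 11.
  i = 1 (α = 2): (2−8)(2−10)(2−6)(2−9) = (−6)·(−8)·(−4)·(−7) = 1344 ≡ 2, so v_1 = 2^{−1} = 6 (mod 11).
  i = 2 (α = 8): (8−2)(8−10)(8−6)(8−9) = 6·(−2)·2·(−1) = 24 ≡ 2, so v_2 = 2^{−1} = 6 (mod 11).
  i = 3 (α = 10): (10−2)(10−8)(10−6)(10−9) = 8·2·4·1 = 64 ≡ 9, so v_3 = 9^{−1} = 5 (mod 11).
  i = 4 (α = 6): (6−2)(6−8)(6−10)(6−9) = 4·(−2)·(−4)·(−3) = −96 ≡ 3, so v_4 = 3^{−1} = 4 (mod 11).
  i = 5 (α = 9): (9−2)(9−8)(9−10)(9−6) = 7·1·(−1)·3 = −21 ≡ 1, so v_5 = 1^{−1} = 1 (mod 11).
  v = [6, 6, 5, 4, 1].
Step 2: syndromes of r = [3, 2, 8, 0, 6] (all sums mod 11).
  S_0 = Σ v_i r_i = 6·3 + 6·2 + 5·8 + 4·0 + 1·6 = 76 ≡ 10.
  S_1 = Σ v_i α_i r_i = 6·2·3 + 6·8·2 + 5·10·8 + 4·6·0 + 1·9·6 = 586 ≡ 3.
  α_i^2 mod 11 = [4, 9, 1, 3, 4].
  S_2 = Σ v_i α_i^2 r_i = 6·4·3 + 6·9·2 + 5·1·8 + 4·3·0 + 1·4·6 = 244 ≡ 2.
  S = (10, 3, 2) ≠ 0, so r is not a codeword (an error is present).
Step 3: locate the error. For a single error e at position i, S_ℓ = v_i·e·α_i^ℓ, so α_err = S_1/S_0.
  S_0^{−1} = 10^{−1} = 10 (mod 11), so α_err = 3·10 = 30 ≡ 8 = α_2. Error position i = 2.
  Consistency check: S_2/S_1 = 2·4 = 8 ≡ 8 = α_err ✓ (single-error assumption holds).
Step 4: error magnitude e = S_0/v_2 = S_0·∏_{j≠2}(α_2 − α_j) = 10·2 = 20 ≡ 9 (mod 11).
Step 5: correct position 2: c_2 = r_2 − e = 2 − 9 ≡ 4 (mod 11). Hence c = [3, 4, 8, 0, 6].
  Check: interpolating c through the α_i gives m(x) = 10 + 2·x (degree < 2) with m(α_i) = c_i for every i, so c is indeed a codeword.


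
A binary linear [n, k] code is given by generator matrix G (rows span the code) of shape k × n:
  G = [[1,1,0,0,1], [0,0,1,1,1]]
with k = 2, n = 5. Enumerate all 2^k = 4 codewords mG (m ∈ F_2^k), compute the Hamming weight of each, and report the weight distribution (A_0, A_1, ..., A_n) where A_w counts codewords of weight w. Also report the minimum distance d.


Weight distribution: A_0 = 1, A_3 = 2, A_4 = 1. Minimum distance d = 3.

Enumerate all 2^2 = 4 messages m ∈ F_2^2.
For each, compute codeword c = mG in F_2^5, then tally its weight.
  m = 00 → c = 00000, weight = 0.
  m = 10 → c = 11001, weight = 3.
  m = 01 → c = 00111, weight = 3.
  m = 11 → c = 11110, weight = 4.
Tally weights:
  weight 0: 1 codewords.
  weight 3: 2 codewords.
  weight 4: 1 codewords.
Minimum distance d = smallest w > 0 with A_w > 0 = 3.
Sanity: Σ A_w = 4 = 2^2 = 4 ✓.


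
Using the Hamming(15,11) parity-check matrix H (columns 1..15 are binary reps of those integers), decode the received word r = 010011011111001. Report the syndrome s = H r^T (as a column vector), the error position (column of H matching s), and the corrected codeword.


s = (0, 0, 1, 0)^T, error position = 2, corrected codeword c = 000011011111001

Compute s = H r^T mod 2 one row at a time:
  s_1 = 1 + 1 + 1 + 1 + 1 + 0 + 0 + 1 = 6 ≡ 0 (mod 2).
  s_2 = 0 + 1 + 1 + 0 + 1 + 0 + 0 + 1 = 4 ≡ 0 (mod 2).
  s_3 = 1 + 0 + 1 + 0 + 1 + 1 + 0 + 1 = 5 ≡ 1 (mod 2).
  s_4 = 0 + 0 + 1 + 0 + 1 + 1 + 0 + 1 = 4 ≡ 0 (mod 2).
s = (0, 0, 1, 0)^T — this equals column 2 of H (binary 0010), so error is at position 2.
Correct: flip bit 2 of r = 010011011111001 to get c = 000011011111001.


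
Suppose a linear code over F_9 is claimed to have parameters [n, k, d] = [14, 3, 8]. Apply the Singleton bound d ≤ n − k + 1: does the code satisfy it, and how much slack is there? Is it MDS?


Singleton RHS = n − k + 1 = 12, slack = 4, bound satisfied, not MDS.

Singleton bound: d ≤ n − k + 1.
Here n = 14, k = 3, so n − k + 1 = 12.
Given d = 8, check d ≤ 12: YES.
Slack = (n − k + 1) − d = 4.
The code is NOT MDS (slack = 4 > 0).
Description: the claimed parameters are [14, 3, 8]_9; such a code would be non-MDS.


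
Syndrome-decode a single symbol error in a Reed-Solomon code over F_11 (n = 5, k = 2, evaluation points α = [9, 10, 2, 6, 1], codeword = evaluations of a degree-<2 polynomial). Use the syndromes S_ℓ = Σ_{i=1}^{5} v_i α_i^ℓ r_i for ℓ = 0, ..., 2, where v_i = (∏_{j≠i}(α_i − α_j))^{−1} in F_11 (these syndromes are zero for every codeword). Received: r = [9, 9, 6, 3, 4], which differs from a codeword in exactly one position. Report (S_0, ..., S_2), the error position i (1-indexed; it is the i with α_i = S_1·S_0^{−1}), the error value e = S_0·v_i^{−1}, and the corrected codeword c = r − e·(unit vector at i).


S = (10, 1, 10), error at position 2, error magnitude e = 9, c = [9, 0, 6, 3, 4].

Step 1: column multipliers v_i = (∏_{j≠i}(α_i − α_j))^{−1} mod 11.
  i = 1 (α = 9): (9−10)(9−2)(9−6)(9−1) = (−1)·7·3·8 = −168 ≡ 8, so v_1 = 8^{−1} = 7 (mod 11).
  i = 2 (α = 10): (10−9)(10−2)(10−6)(10−1) = 1·8·4·9 = 288 ≡ 2, so v_2 = 2^{−1} = 6 (mod 11).
  i = 3 (α = 2): (2−9)(2−10)(2−6)(2−1) = (−7)·(−8)·(−4)·1 = −224 ≡ 7, so v_3 = 7^{−1} = 8 (mod 11).
  i = 4 (α = 6): (6−9)(6−10)(6−2)(6−1) = (−3)·(−4)·4·5 = 240 ≡ 9, so v_4 = 9^{−1} = 5 (mod 11).
  i = 5 (α = 1): (1−9)(1−10)(1−2)(1−6) = (−8)·(−9)·(−1)·(−5) = 360 ≡ 8, so v_5 = 8^{−1} = 7 (mod 11).
  v = [7, 6, 8, 5, 7].
Step 2: syndromes of r = [9, 9, 6, 3, 4] (all sums mod 11).
  S_0 = Σ v_i r_i = 7·9 + 6·9 + 8·6 + 5·3 + 7·4 = 208 ≡ 10.
  S_1 = Σ v_i α_i r_i = 7·9·9 + 6·10·9 + 8·2·6 + 5·6·3 + 7·1·4 = 1321 ≡ 1.
  α_i^2 mod 11 = [4, 1, 4, 3, 1].
  S_2 = Σ v_i α_i^2 r_i = 7·4·9 + 6·1·9 + 8·4·6 + 5·3·3 + 7·1·4 = 571 ≡ 10.
  S = (10, 1, 10) ≠ 0, so r is not a codeword (an error is present).
Step 3: locate the error. For a single error e at position i, S_ℓ = v_i·e·α_i^ℓ, so α_err = S_1/S_0.
  S_0^{−1} = 10^{−1} = 10 (mod 11), so α_err = 1·10 = 10 ≡ 10 = α_2. Error position i = 2.
  Consistency check: S_2/S_1 = 10·1 = 10 ≡ 10 = α_err ✓ (single-error assumption holds).
Step 4: error magnitude e = S_0/v_2 = S_0·∏_{j≠2}(α_2 − α_j) = 10·2 = 20 ≡ 9 (mod 11).
Step 5: correct position 2: c_2 = r_2 − e = 9 − 9 ≡ 0 (mod 11). Hence c = [9, 0, 6, 3, 4].
  Check: interpolating c through the α_i gives m(x) = 2 + 2·x (degree < 2) with m(α_i) = c_i for every i, so c is indeed a codeword.


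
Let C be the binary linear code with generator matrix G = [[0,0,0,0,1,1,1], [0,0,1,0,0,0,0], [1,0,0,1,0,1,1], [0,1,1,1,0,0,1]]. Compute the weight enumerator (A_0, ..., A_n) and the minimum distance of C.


Weight distribution: A_0 = 1, A_1 = 1, A_3 = 4, A_4 = 7, A_5 = 3. Minimum distance d = 1.

Enumerate all 2^4 = 16 messages m ∈ F_2^4.
For each, compute codeword c = mG in F_2^7, then tally its weight.
  m = 0000 → c = 0000000, weight = 0.
  m = 1000 → c = 0000111, weight = 3.
  m = 0100 → c = 0010000, weight = 1.
  m = 1100 → c = 0010111, weight = 4.
  m = 0010 → c = 1001011, weight = 4.
  m = 1010 → c = 1001100, weight = 3.
  m = 0110 → c = 1011011, weight = 5.
  m = 1110 → c = 1011100, weight = 4.
  m = 0001 → c = 0111001, weight = 4.
  m = 1001 → c = 0111110, weight = 5.
  m = 0101 → c = 0101001, weight = 3.
  m = 1101 → c = 0101110, weight = 4.
  m = 0011 → c = 1110010, weight = 4.
  m = 1011 → c = 1110101, weight = 5.
  m = 0111 → c = 1100010, weight = 3.
  m = 1111 → c = 1100101, weight = 4.
Tally weights:
  weight 0: 1 codewords.
  weight 1: 1 codewords.
  weight 3: 4 codewords.
  weight 4: 7 codewords.
  weight 5: 3 codewords.
Minimum distance d = smallest w > 0 with A_w > 0 = 1.
Sanity: Σ A_w = 16 = 2^4 = 16 ✓.


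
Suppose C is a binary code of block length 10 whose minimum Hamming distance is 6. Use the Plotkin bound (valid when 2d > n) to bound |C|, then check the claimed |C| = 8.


Plotkin bound M ≤ 6; given |C| = 8 > bound (violated).

Check applicability: 2d = 12, n = 10.
2d − n = 2 > 0, so Plotkin applies.
Compute d/(2d−n) = 6/2 ≈ 3.0000.
⌊d/(2d−n)⌋ = 3.
Plotkin bound: M ≤ 2·3 = 6.
Given |C| = 8, check: VIOLATED.
This |C| is above the Plotkin bound, so no binary code with n = 10, d = 6 and 8 codewords exists.


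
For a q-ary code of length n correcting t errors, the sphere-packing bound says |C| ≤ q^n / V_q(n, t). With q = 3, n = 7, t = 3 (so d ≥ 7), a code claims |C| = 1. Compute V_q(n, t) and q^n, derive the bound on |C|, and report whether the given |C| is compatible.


V_q(n, t) = 379, q^n = 2187, Hamming bound = 5, |C| = 1 ≤ bound (satisfied).

Step 1: Compute V_q(n, t) = Σ_{j=0}^3 C(n, j) (q−1)^j.
  j = 0: C(7,0)·(2)^0 = 1·1 = 1.
  j = 1: C(7,1)·(2)^1 = 7·2 = 14.
  j = 2: C(7,2)·(2)^2 = 21·4 = 84.
  j = 3: C(7,3)·(2)^3 = 35·8 = 280.
  V_q(n, t) = 1 + 14 + 84 + 280 = 379.
Step 2: q^n = 3^7 = 2187.
Step 3: Hamming bound ⌊q^n / V_q(n,t)⌋ = ⌊2187/379⌋ = 5.
Step 4: Compare |C| = 1 to 5: satisfied.
The claimed |C| lies below the Hamming bound.


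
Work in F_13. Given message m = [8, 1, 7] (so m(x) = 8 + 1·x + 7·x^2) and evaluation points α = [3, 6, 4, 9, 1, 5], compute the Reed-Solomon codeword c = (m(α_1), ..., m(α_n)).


c = [9, 6, 7, 12, 3, 6]

Message polynomial: m(x) = 8 + 1·x + 7·x^2 (mod 13).
For each evaluation point α_i, compute m(α_i) mod 13:
  α_1 = 3: Horner steps 7 → 9 → 9, so m(3) = 9.
  α_2 = 6: Horner steps 7 → 4 → 6, so m(6) = 6.
  α_3 = 4: Horner steps 7 → 3 → 7, so m(4) = 7.
  α_4 = 9: Horner steps 7 → 12 → 12, so m(9) = 12.
  α_5 = 1: Horner steps 7 → 8 → 3, so m(1) = 3.
  α_6 = 5: Horner steps 7 → 10 → 6, so m(5) = 6.
Codeword c = [9, 6, 7, 12, 3, 6] ∈ F_13^6.


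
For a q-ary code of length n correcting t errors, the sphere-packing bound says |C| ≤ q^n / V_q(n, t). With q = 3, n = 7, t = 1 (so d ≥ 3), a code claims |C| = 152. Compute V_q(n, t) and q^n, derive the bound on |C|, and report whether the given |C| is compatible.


V_q(n, t) = 15, q^n = 2187, Hamming bound = 145, |C| = 152 > bound (violated).

Step 1: Compute V_q(n, t) = Σ_{j=0}^1 C(n, j) (q−1)^j.
  j = 0: C(7,0)·(2)^0 = 1·1 = 1.
  j = 1: C(7,1)·(2)^1 = 7·2 = 14.
  V_q(n, t) = 1 + 14 = 15.
Step 2: q^n = 3^7 = 2187.
Step 3: Hamming bound ⌊q^n / V_q(n,t)⌋ = ⌊2187/15⌋ = 145.
Step 4: Compare |C| = 152 to 145: violated.
The claimed |C| lies above the Hamming bound, so no 3-ary code of length 7 with d ≥ 3 can have 152 codewords.


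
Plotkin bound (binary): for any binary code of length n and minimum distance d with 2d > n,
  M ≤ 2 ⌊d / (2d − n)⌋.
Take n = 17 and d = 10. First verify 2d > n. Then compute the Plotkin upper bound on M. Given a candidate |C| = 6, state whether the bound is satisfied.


Plotkin bound M ≤ 6; given |C| = 6 ≤ bound (satisfied).

Check applicability: 2d = 20, n = 17.
2d − n = 3 > 0, so Plotkin applies.
Compute d/(2d−n) = 10/3 ≈ 3.3333.
⌊d/(2d−n)⌋ = 3.
Plotkin bound: M ≤ 2·3 = 6.
Given |C| = 6, check: satisfied.
This |C| is at the Plotkin bound.


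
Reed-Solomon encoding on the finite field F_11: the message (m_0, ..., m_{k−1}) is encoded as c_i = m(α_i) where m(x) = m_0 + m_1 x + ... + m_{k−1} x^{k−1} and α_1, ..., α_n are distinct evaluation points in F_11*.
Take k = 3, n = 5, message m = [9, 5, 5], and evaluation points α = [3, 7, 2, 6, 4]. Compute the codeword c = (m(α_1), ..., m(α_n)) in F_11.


c = [3, 3, 6, 10, 10]

Message polynomial: m(x) = 9 + 5·x + 5·x^2 (mod 11).
For each evaluation point α_i, compute m(α_i) mod 11:
  α_1 = 3: Horner steps 5 → 9 → 3, so m(3) = 3.
  α_2 = 7: Horner steps 5 → 7 → 3, so m(7) = 3.
  α_3 = 2: Horner steps 5 → 4 → 6, so m(2) = 6.
  α_4 = 6: Horner steps 5 → 2 → 10, so m(6) = 10.
  α_5 = 4: Horner steps 5 → 3 → 10, so m(4) = 10.
Codeword c = [3, 3, 6, 10, 10] ∈ F_11^5.


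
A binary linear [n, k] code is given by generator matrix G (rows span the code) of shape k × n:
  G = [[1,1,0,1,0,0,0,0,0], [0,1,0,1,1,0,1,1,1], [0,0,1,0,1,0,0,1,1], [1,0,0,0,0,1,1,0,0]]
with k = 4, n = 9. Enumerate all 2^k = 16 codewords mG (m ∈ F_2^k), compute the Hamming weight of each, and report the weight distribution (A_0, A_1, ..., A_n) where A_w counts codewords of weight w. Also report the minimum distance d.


Weight distribution: A_0 = 1, A_2 = 1, A_3 = 3, A_4 = 4, A_5 = 2, A_6 = 1, A_7 = 3, A_8 = 1. Minimum distance d = 2.

Enumerate all 2^4 = 16 messages m ∈ F_2^4.
For each, compute codeword c = mG in F_2^9, then tally its weight.
  m = 0000 → c = 000000000, weight = 0.
  m = 1000 → c = 110100000, weight = 3.
  m = 0100 → c = 010110111, weight = 6.
  m = 1100 → c = 100010111, weight = 5.
  m = 0010 → c = 001010011, weight = 4.
  m = 1010 → c = 111110011, weight = 7.
  m = 0110 → c = 011100100, weight = 4.
  m = 1110 → c = 101000100, weight = 3.
  m = 0001 → c = 100001100, weight = 3.
  m = 1001 → c = 010101100, weight = 4.
  m = 0101 → c = 110111011, weight = 7.
  m = 1101 → c = 000011011, weight = 4.
  m = 0011 → c = 101011111, weight = 7.
  m = 1011 → c = 011111111, weight = 8.
  m = 0111 → c = 111101000, weight = 5.
  m = 1111 → c = 001001000, weight = 2.
Tally weights:
  weight 0: 1 codewords.
  weight 2: 1 codewords.
  weight 3: 3 codewords.
  weight 4: 4 codewords.
  weight 5: 2 codewords.
  weight 6: 1 codewords.
  weight 7: 3 codewords.
  weight 8: 1 codewords.
Minimum distance d = smallest w > 0 with A_w > 0 = 2.
Sanity: Σ A_w = 16 = 2^4 = 16 ✓.


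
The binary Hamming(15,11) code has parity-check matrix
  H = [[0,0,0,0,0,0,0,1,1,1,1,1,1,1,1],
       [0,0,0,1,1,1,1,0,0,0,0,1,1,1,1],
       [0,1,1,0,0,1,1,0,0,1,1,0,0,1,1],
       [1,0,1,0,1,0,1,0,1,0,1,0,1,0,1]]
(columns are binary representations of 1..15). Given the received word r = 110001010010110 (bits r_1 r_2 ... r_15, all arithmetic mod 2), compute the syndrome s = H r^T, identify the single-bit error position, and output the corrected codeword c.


s = (0, 1, 0, 1)^T, error position = 5, corrected codeword c = 110011010010110

Compute s = H r^T mod 2 one row at a time:
  s_1 = 1 + 0 + 0 + 1 + 0 + 1 + 1 + 0 = 4 ≡ 0 (mod 2).
  s_2 = 0 + 0 + 1 + 0 + 0 + 1 + 1 + 0 = 3 ≡ 1 (mod 2).
  s_3 = 1 + 0 + 1 + 0 + 0 + 1 + 1 + 0 = 4 ≡ 0 (mod 2).
  s_4 = 1 + 0 + 0 + 0 + 0 + 1 + 1 + 0 = 3 ≡ 1 (mod 2).
s = (0, 1, 0, 1)^T — this equals column 5 of H (binary 0101), so error is at position 5.
Correct: flip bit 5 of r = 110001010010110 to get c = 110011010010110.


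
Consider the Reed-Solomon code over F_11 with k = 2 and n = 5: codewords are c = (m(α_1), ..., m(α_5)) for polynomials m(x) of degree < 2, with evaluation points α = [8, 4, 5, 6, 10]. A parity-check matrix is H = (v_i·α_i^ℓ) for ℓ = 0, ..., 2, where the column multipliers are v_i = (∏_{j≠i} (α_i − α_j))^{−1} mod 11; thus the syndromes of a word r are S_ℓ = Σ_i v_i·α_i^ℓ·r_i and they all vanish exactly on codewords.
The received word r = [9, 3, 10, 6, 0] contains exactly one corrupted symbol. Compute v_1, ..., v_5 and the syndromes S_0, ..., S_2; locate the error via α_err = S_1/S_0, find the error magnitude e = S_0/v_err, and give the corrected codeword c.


S = (6, 5, 6), error at position 5, error magnitude e = 10, c = [9, 3, 10, 6, 1].

Step 1: column multipliers v_i = (∏_{j≠i}(α_i − α_j))^{−1} mod 11.
  i = 1 (α = 8): (8−4)(8−5)(8−6)(8−10) = 4·3·2·(−2) = −48 ≡ 7, so v_1 = 7^{−1} = 8 (mod 11).
  i = 2 (α = 4): (4−8)(4−5)(4−6)(4−10) = (−4)·(−1)·(−2)·(−6) = 48 ≡ 4, so v_2 = 4^{−1} = 3 (mod 11).
  i = 3 (α = 5): (5−8)(5−4)(5−6)(5−10) = (−3)·1·(−1)·(−5) = −15 ≡ 7, so v_3 = 7^{−1} = 8 (mod 11).
  i = 4 (α = 6): (6−8)(6−4)(6−5)(6−10) = (−2)·2·1·(−4) = 16 ≡ 5, so v_4 = 5^{−1} = 9 (mod 11).
  i = 5 (α = 10): (10−8)(10−4)(10−5)(10−6) = 2·6·5·4 = 240 ≡ 9, so v_5 = 9^{−1} = 5 (mod 11).
  v = [8, 3, 8, 9, 5].
Step 2: syndromes of r = [9, 3, 10, 6, 0] (all sums mod 11).
  S_0 = Σ v_i r_i = 8·9 + 3·3 + 8·10 + 9·6 + 5·0 = 215 ≡ 6.
  S_1 = Σ v_i α_i r_i = 8·8·9 + 3·4·3 + 8·5·10 + 9·6·6 + 5·10·0 = 1336 ≡ 5.
  α_i^2 mod 11 = [9, 5, 3, 3, 1].
  S_2 = Σ v_i α_i^2 r_i = 8·9·9 + 3·5·3 + 8·3·10 + 9·3·6 + 5·1·0 = 1095 ≡ 6.
  S = (6, 5, 6) ≠ 0, so r is not a codeword (an error is present).
Step 3: locate the error. For a single error e at position i, S_ℓ = v_i·e·α_i^ℓ, so α_err = S_1/S_0.
  S_0^{−1} = 6^{−1} = 2 (mod 11), so α_err = 5·2 = 10 ≡ 10 = α_5. Error position i = 5.
  Consistency check: S_2/S_1 = 6·9 = 54 ≡ 10 = α_err ✓ (single-error assumption holds).
Step 4: error magnitude e = S_0/v_5 = S_0·∏_{j≠5}(α_5 − α_j) = 6·9 = 54 ≡ 10 (mod 11).
Step 5: correct position 5: c_5 = r_5 − e = 0 − 10 ≡ 1 (mod 11). Hence c = [9, 3, 10, 6, 1].
  Check: interpolating c through the α_i gives m(x) = 8 + 7·x (degree < 2) with m(α_i) = c_i for every i, so c is indeed a codeword.


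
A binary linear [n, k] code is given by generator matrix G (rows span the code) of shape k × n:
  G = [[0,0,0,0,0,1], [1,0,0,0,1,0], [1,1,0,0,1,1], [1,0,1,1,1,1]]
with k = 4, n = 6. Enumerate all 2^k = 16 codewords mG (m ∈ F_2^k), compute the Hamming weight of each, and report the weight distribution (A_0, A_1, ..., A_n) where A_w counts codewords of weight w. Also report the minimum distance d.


Weight distribution: A_0 = 1, A_1 = 2, A_2 = 3, A_3 = 4, A_4 = 3, A_5 = 2, A_6 = 1. Minimum distance d = 1.

Enumerate all 2^4 = 16 messages m ∈ F_2^4.
For each, compute codeword c = mG in F_2^6, then tally its weight.
  m = 0000 → c = 000000, weight = 0.
  m = 1000 → c = 000001, weight = 1.
  m = 0100 → c = 100010, weight = 2.
  m = 1100 → c = 100011, weight = 3.
  m = 0010 → c = 110011, weight = 4.
  m = 1010 → c = 110010, weight = 3.
  m = 0110 → c = 010001, weight = 2.
  m = 1110 → c = 010000, weight = 1.
  m = 0001 → c = 101111, weight = 5.
  m = 1001 → c = 101110, weight = 4.
  m = 0101 → c = 001101, weight = 3.
  m = 1101 → c = 001100, weight = 2.
  m = 0011 → c = 011100, weight = 3.
  m = 1011 → c = 011101, weight = 4.
  m = 0111 → c = 111110, weight = 5.
  m = 1111 → c = 111111, weight = 6.
Tally weights:
  weight 0: 1 codewords.
  weight 1: 2 codewords.
  weight 2: 3 codewords.
  weight 3: 4 codewords.
  weight 4: 3 codewords.
  weight 5: 2 codewords.
  weight 6: 1 codewords.
Minimum distance d = smallest w > 0 with A_w > 0 = 1.
Sanity: Σ A_w = 16 = 2^4 = 16 ✓.


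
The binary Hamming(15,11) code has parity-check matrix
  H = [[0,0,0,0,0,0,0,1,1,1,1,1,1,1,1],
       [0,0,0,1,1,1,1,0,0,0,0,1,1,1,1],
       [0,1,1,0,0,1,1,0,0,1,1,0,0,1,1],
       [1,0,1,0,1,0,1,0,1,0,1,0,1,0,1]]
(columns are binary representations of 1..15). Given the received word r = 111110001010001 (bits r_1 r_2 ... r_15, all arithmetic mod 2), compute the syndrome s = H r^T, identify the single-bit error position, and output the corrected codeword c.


s = (1, 1, 0, 0)^T, error position = 12, corrected codeword c = 111110001011001

Compute s = H r^T mod 2 one row at a time:
  s_1 = 0 + 1 + 0 + 1 + 0 + 0 + 0 + 1 = 3 ≡ 1 (mod 2).
  s_2 = 1 + 1 + 0 + 0 + 0 + 0 + 0 + 1 = 3 ≡ 1 (mod 2).
  s_3 = 1 + 1 + 0 + 0 + 0 + 1 + 0 + 1 = 4 ≡ 0 (mod 2).
  s_4 = 1 + 1 + 1 + 0 + 1 + 1 + 0 + 1 = 6 ≡ 0 (mod 2).
s = (1, 1, 0, 0)^T — this equals column 12 of H (binary 1100), so error is at position 12.
Correct: flip bit 12 of r = 111110001010001 to get c = 111110001011001.


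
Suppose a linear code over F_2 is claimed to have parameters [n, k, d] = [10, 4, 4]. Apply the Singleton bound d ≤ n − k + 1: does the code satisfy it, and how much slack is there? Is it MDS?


Singleton RHS = n − k + 1 = 7, slack = 3, bound satisfied, not MDS.

Singleton bound: d ≤ n − k + 1.
Here n = 10, k = 4, so n − k + 1 = 7.
Given d = 4, check d ≤ 7: YES.
Slack = (n − k + 1) − d = 3.
The code is NOT MDS (slack = 3 > 0).
Description: the claimed parameters are [10, 4, 4]_2; such a code would be non-MDS.


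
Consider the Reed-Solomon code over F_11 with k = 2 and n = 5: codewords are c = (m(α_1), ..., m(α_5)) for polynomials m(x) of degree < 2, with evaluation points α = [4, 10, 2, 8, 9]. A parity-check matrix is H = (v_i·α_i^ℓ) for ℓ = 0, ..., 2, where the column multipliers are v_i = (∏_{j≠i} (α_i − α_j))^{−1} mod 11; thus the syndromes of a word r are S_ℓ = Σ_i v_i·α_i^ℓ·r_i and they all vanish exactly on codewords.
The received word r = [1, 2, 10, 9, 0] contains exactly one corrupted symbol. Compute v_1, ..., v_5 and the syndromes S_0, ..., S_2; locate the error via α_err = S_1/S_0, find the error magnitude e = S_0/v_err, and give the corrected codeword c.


S = (2, 4, 8), error at position 3, error magnitude e = 2, c = [1, 2, 8, 9, 0].

Step 1: column multipliers v_i = (∏_{j≠i}(α_i − α_j))^{−1} mod 11.
  i = 1 (α = 4): (4−10)(4−2)(4−8)(4−9) = (−6)·2·(−4)·(−5) = −240 ≡ 2, so v_1 = 2^{−1} = 6 (mod 11).
  i = 2 (α = 10): (10−4)(10−2)(10−8)(10−9) = 6·8·2·1 = 96 ≡ 8, so v_2 = 8^{−1} = 7 (mod 11).
  i = 3 (α = 2): (2−4)(2−10)(2−8)(2−9) = (−2)·(−8)·(−6)·(−7) = 672 ≡ 1, so v_3 = 1^{−1} = 1 (mod 11).
  i = 4 (α = 8): (8−4)(8−10)(8−2)(8−9) = 4·(−2)·6·(−1) = 48 ≡ 4, so v_4 = 4^{−1} = 3 (mod 11).
  i = 5 (α = 9): (9−4)(9−10)(9−2)(9−8) = 5·(−1)·7·1 = −35 ≡ 9, so v_5 = 9^{−1} = 5 (mod 11).
  v = [6, 7, 1, 3, 5].
Step 2: syndromes of r = [1, 2, 10, 9, 0] (all sums mod 11).
  S_0 = Σ v_i r_i = 6·1 + 7·2 + 1·10 + 3·9 + 5·0 = 57 ≡ 2.
  S_1 = Σ v_i α_i r_i = 6·4·1 + 7·10·2 + 1·2·10 + 3·8·9 + 5·9·0 = 400 ≡ 4.
  α_i^2 mod 11 = [5, 1, 4, 9, 4].
  S_2 = Σ v_i α_i^2 r_i = 6·5·1 + 7·1·2 + 1·4·10 + 3·9·9 + 5·4·0 = 327 ≡ 8.
  S = (2, 4, 8) ≠ 0, so r is not a codeword (an error is present).
Step 3: locate the error. For a single error e at position i, S_ℓ = v_i·e·α_i^ℓ, so α_err = S_1/S_0.
  S_0^{−1} = 2^{−1} = 6 (mod 11), so α_err = 4·6 = 24 ≡ 2 = α_3. Error position i = 3.
  Consistency check: S_2/S_1 = 8·3 = 24 ≡ 2 = α_err ✓ (single-error assumption holds).
Step 4: error magnitude e = S_0/v_3 = S_0·∏_{j≠3}(α_3 − α_j) = 2·1 = 2 ≡ 2 (mod 11).
Step 5: correct position 3: c_3 = r_3 − e = 10 − 2 ≡ 8 (mod 11). Hence c = [1, 2, 8, 9, 0].
  Check: interpolating c through the α_i gives m(x) = 4 + 2·x (degree < 2) with m(α_i) = c_i for every i, so c is indeed a codeword.


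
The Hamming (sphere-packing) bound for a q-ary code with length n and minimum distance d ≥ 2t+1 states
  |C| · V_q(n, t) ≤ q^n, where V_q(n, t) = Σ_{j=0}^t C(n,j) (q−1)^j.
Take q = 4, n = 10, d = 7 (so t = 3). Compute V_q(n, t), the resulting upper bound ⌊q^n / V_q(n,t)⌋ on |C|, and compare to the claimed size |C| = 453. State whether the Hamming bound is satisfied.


V_q(n, t) = 3676, q^n = 1048576, Hamming bound = 285, |C| = 453 > bound (violated).

Step 1: Compute V_q(n, t) = Σ_{j=0}^3 C(n, j) (q−1)^j.
  j = 0: C(10,0)·(3)^0 = 1·1 = 1.
  j = 1: C(10,1)·(3)^1 = 10·3 = 30.
  j = 2: C(10,2)·(3)^2 = 45·9 = 405.
  j = 3: C(10,3)·(3)^3 = 120·27 = 3240.
  V_q(n, t) = 1 + 30 + 405 + 3240 = 3676.
Step 2: q^n = 4^10 = 1048576.
Step 3: Hamming bound ⌊q^n / V_q(n,t)⌋ = ⌊1048576/3676⌋ = 285.
Step 4: Compare |C| = 453 to 285: violated.
The claimed |C| lies above the Hamming bound, so no 4-ary code of length 10 with d ≥ 7 can have 453 codewords.


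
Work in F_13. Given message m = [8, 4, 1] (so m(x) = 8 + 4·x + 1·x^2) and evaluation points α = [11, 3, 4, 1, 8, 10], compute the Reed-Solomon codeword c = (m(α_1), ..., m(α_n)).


c = [4, 3, 1, 0, 0, 5]

Message polynomial: m(x) = 8 + 4·x + 1·x^2 (mod 13).
For each evaluation point α_i, compute m(α_i) mod 13:
  α_1 = 11: Horner steps 1 → 2 → 4, so m(11) = 4.
  α_2 = 3: Horner steps 1 → 7 → 3, so m(3) = 3.
  α_3 = 4: Horner steps 1 → 8 → 1, so m(4) = 1.
  α_4 = 1: Horner steps 1 → 5 → 0, so m(1) = 0.
  α_5 = 8: Horner steps 1 → 12 → 0, so m(8) = 0.
  α_6 = 10: Horner steps 1 → 1 → 5, so m(10) = 5.
Codeword c = [4, 3, 1, 0, 0, 5] ∈ F_13^6.


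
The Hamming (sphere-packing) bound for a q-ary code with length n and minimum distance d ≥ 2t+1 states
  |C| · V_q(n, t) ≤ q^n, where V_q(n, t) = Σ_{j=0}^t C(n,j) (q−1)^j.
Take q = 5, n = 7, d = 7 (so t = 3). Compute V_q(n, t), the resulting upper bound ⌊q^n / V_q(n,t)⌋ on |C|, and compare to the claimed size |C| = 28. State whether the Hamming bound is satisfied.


V_q(n, t) = 2605, q^n = 78125, Hamming bound = 29, |C| = 28 ≤ bound (satisfied).

Step 1: Compute V_q(n, t) = Σ_{j=0}^3 C(n, j) (q−1)^j.
  j = 0: C(7,0)·(4)^0 = 1·1 = 1.
  j = 1: C(7,1)·(4)^1 = 7·4 = 28.
  j = 2: C(7,2)·(4)^2 = 21·16 = 336.
  j = 3: C(7,3)·(4)^3 = 35·64 = 2240.
  V_q(n, t) = 1 + 28 + 336 + 2240 = 2605.
Step 2: q^n = 5^7 = 78125.
Step 3: Hamming bound ⌊q^n / V_q(n,t)⌋ = ⌊78125/2605⌋ = 29.
Step 4: Compare |C| = 28 to 29: satisfied.
The claimed |C| lies below the Hamming bound.


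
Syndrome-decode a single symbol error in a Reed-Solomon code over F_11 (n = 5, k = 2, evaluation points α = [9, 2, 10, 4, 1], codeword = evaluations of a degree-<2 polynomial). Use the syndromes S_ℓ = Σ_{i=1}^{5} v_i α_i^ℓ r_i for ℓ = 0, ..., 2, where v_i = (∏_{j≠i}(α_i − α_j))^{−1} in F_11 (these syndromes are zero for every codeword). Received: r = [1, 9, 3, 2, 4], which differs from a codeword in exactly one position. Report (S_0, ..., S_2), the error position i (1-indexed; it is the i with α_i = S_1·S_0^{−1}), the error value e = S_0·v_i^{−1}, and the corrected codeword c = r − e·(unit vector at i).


S = (9, 9, 9), error at position 5, error magnitude e = 8, c = [1, 9, 3, 2, 7].

Step 1: column multipliers v_i = (∏_{j≠i}(α_i − α_j))^{−1} mod 11.
  i = 1 (α = 9): (9−2)(9−10)(9−4)(9−1) = 7·(−1)·5·8 = −280 ≡ 6, so v_1 = 6^{−1} = 2 (mod 11).
  i = 2 (α = 2): (2−9)(2−10)(2−4)(2−1) = (−7)·(−8)·(−2)·1 = −112 ≡ 9, so v_2 = 9^{−1} = 5 (mod 11).
  i = 3 (α = 10): (10−9)(10−2)(10−4)(10−1) = 1·8·6·9 = 432 ≡ 3, so v_3 = 3^{−1} = 4 (mod 11).
  i = 4 (α = 4): (4−9)(4−2)(4−10)(4−1) = (−5)·2·(−6)·3 = 180 ≡ 4, so v_4 = 4^{−1} = 3 (mod 11).
  i = 5 (α = 1): (1−9)(1−2)(1−10)(1−4) = (−8)·(−1)·(−9)·(−3) = 216 ≡ 7, so v_5 = 7^{−1} = 8 (mod 11).
  v = [2, 5, 4, 3, 8].
Step 2: syndromes of r = [1, 9, 3, 2, 4] (all sums mod 11).
  S_0 = Σ v_i r_i = 2·1 + 5·9 + 4·3 + 3·2 + 8·4 = 97 ≡ 9.
  S_1 = Σ v_i α_i r_i = 2·9·1 + 5·2·9 + 4·10·3 + 3·4·2 + 8·1·4 = 284 ≡ 9.
  α_i^2 mod 11 = [4, 4, 1, 5, 1].
  S_2 = Σ v_i α_i^2 r_i = 2·4·1 + 5·4·9 + 4·1·3 + 3·5·2 + 8·1·4 = 262 ≡ 9.
  S = (9, 9, 9) ≠ 0, so r is not a codeword (an error is present).
Step 3: locate the error. For a single error e at position i, S_ℓ = v_i·e·α_i^ℓ, so α_err = S_1/S_0.
  S_0^{−1} = 9^{−1} = 5 (mod 11), so α_err = 9·5 = 45 ≡ 1 = α_5. Error position i = 5.
  Consistency check: S_2/S_1 = 9·5 = 45 ≡ 1 = α_err ✓ (single-error assumption holds).
Step 4: error magnitude e = S_0/v_5 = S_0·∏_{j≠5}(α_5 − α_j) = 9·7 = 63 ≡ 8 (mod 11).
Step 5: correct position 5: c_5 = r_5 − e = 4 − 8 ≡ 7 (mod 11). Hence c = [1, 9, 3, 2, 7].
  Check: interpolating c through the α_i gives m(x) = 5 + 2·x (degree < 2) with m(α_i) = c_i for every i, so c is indeed a codeword.


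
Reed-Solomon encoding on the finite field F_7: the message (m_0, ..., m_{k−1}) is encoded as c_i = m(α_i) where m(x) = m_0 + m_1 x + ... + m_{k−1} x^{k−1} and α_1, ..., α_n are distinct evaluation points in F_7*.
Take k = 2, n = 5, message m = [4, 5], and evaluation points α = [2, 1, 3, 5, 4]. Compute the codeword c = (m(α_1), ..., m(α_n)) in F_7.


c = [0, 2, 5, 1, 3]

Message polynomial: m(x) = 4 + 5·x (mod 7).
For each evaluation point α_i, compute m(α_i) mod 7:
  α_1 = 2: Horner steps 5 → 0, so m(2) = 0.
  α_2 = 1: Horner steps 5 → 2, so m(1) = 2.
  α_3 = 3: Horner steps 5 → 5, so m(3) = 5.
  α_4 = 5: Horner steps 5 → 1, so m(5) = 1.
  α_5 = 4: Horner steps 5 → 3, so m(4) = 3.
Codeword c = [0, 2, 5, 1, 3] ∈ F_7^5.


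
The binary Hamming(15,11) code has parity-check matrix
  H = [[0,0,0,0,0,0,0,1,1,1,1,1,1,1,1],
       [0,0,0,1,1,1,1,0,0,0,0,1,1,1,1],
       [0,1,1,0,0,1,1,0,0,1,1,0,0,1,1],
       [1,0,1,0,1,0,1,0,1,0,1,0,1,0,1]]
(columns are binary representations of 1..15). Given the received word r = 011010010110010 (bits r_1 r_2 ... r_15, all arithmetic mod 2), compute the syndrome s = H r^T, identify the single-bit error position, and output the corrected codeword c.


s = (0, 0, 1, 1)^T, error position = 3, corrected codeword c = 010010010110010

Compute s = H r^T mod 2 one row at a time:
  s_1 = 1 + 0 + 1 + 1 + 0 + 0 + 1 + 0 = 4 ≡ 0 (mod 2).
  s_2 = 0 + 1 + 0 + 0 + 0 + 0 + 1 + 0 = 2 ≡ 0 (mod 2).
  s_3 = 1 + 1 + 0 + 0 + 1 + 1 + 1 + 0 = 5 ≡ 1 (mod 2).
  s_4 = 0 + 1 + 1 + 0 + 0 + 1 + 0 + 0 = 3 ≡ 1 (mod 2).
s = (0, 0, 1, 1)^T — this equals column 3 of H (binary 0011), so error is at position 3.
Correct: flip bit 3 of r = 011010010110010 to get c = 010010010110010.


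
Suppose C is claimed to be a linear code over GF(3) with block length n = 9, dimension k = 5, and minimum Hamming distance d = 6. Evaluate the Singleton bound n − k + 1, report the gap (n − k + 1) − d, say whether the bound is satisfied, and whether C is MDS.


Singleton RHS = n − k + 1 = 5, slack = -1, bound violated (no such code; not MDS).

Singleton bound: d ≤ n − k + 1.
Here n = 9, k = 5, so n − k + 1 = 5.
Given d = 6, check d ≤ 5: NO.
Slack = (n − k + 1) − d = -1.
The slack is negative: d = 6 exceeds n − k + 1 = 5 by 1, so the Singleton bound is violated and no linear [9, 5, 6]_3 code can exist. In particular it is not MDS (MDS requires d = n − k + 1 exactly).
Description: the claimed parameters are [9, 5, 6]_3; such a code would be impossible (violates the Singleton bound).
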